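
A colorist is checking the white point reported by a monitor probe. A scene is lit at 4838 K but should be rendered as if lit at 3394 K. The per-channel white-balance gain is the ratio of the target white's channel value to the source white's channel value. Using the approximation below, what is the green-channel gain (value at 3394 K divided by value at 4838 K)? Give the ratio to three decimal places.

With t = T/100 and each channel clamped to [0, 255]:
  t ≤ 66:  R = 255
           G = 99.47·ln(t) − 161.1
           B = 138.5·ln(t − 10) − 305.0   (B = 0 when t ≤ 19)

At 4838 K (t = 48.38):
  G = 99.47·ln 48.38 − 161.1 = 99.47·3.8791 − 161.1 = 224.753.
At 3394 K (t = 33.94):
  G = 99.47·ln 33.94 − 161.1 = 99.47·3.5246 − 161.1 = 189.491.
Gain = 189.491 / 224.753 = 0.8431 → 0.843.

0.843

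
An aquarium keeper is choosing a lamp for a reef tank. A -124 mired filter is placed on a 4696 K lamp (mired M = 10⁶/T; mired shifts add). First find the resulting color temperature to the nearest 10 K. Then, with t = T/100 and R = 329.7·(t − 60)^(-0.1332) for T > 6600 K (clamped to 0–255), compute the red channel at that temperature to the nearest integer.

M_in = 10⁶/4696 = 212.95; M_out = 212.95 + (-124) = 88.95.
T_out = 10⁶/88.95 = 11242.6 K → 11240 K; t = 112.4.
R = 329.7·(112.4 − 60)^(-0.1332) = 329.7·52.4^(-0.1332) = 329.7·0.59018 = 194.583.
Rounded: 195.

195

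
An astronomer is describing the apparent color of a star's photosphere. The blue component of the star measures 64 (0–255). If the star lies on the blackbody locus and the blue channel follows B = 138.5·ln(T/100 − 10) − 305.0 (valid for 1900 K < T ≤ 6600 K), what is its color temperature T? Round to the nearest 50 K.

ln(t − 10) = (64 + 305.0) / 138.5 = 2.6643.
t − 10 = e^2.6643 = 14.357, so t = 24.357.
T = 100·t = 2436 K → 2450 K to the nearest 50 K.

2450 K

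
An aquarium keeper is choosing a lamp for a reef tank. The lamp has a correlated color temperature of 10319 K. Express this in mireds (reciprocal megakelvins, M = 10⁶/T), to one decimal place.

96.9 mireds

M = 10⁶ / 10319 = 96.909 → 96.9 mireds.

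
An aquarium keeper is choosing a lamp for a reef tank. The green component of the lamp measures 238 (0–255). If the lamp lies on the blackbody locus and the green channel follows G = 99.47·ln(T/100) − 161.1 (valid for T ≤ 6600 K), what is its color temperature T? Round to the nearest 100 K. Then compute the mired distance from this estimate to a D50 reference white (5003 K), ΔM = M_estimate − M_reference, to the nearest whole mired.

-18 mireds

ln t = (238 + 161.1) / 99.47 = 4.0123.
t = e^4.0123 = 55.272.
T = 100·t = 5527 K → 5500 K to the nearest 100 K.
M_estimate = 10⁶/5500 = 181.82; M_reference = 10⁶/5003 = 199.88.
ΔM = 181.82 − 199.88 = -18.06 → -18 mireds.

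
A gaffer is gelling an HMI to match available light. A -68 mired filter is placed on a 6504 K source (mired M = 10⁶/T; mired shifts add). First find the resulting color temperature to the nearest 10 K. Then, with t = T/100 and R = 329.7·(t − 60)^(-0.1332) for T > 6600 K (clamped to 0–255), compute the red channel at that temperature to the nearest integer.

M_in = 10⁶/6504 = 153.75; M_out = 153.75 + (-68) = 85.75.
T_out = 10⁶/85.75 = 11661.6 K → 11660 K; t = 116.6.
R = 329.7·(116.6 − 60)^(-0.1332) = 329.7·56.6^(-0.1332) = 329.7·0.58415 = 192.594.
Rounded: 193.

193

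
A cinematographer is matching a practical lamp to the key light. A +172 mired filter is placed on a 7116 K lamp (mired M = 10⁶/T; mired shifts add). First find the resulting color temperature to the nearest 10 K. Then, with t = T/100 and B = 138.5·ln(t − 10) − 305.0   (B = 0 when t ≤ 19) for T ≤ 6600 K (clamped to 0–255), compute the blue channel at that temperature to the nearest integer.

M_in = 10⁶/7116 = 140.53; M_out = 140.53 + (+172) = 312.53.
T_out = 10⁶/312.53 = 3199.7 K → 3200 K; t = 32.
B = 138.5·ln(32 − 10) − 305.0 = 138.5·ln 22 − 305.0 = 138.5·3.0910 − 305.0 = 123.109.
Rounded: 123.

123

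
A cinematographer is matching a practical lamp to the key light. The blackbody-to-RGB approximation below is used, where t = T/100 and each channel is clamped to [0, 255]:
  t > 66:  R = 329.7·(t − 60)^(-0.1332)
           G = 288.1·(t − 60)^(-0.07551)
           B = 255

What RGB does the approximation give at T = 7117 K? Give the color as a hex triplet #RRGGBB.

#EFF0FF

t = 7117/100 = 71.17; the t > 66 branch applies.
R = 329.7·(71.17 − 60)^(-0.1332) = 329.7·11.17^(-0.1332) = 329.7·0.72510 = 239.066.
G = 288.1·(71.17 − 60)^(-0.07551) = 288.1·11.17^(-0.07551) = 288.1·0.83342 = 240.107.
B = 255 by definition for t > 66.
Rounded: (239, 240, 255).
In hex: #EFF0FF.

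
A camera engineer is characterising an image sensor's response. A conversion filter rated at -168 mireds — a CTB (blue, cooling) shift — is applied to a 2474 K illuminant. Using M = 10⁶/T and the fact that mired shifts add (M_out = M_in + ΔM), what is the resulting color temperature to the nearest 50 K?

M_in = 10⁶/2474 = 404.20 mireds.
M_out = 404.20 + (-168) = 236.20 mireds.
T_out = 10⁶/236.20 = 4233.6 K → 4250 K.

4250 K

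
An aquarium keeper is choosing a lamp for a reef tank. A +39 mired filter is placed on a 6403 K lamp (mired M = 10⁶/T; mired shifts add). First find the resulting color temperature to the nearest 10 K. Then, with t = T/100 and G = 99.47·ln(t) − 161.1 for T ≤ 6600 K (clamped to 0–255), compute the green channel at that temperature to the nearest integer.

M_in = 10⁶/6403 = 156.18; M_out = 156.18 + (+39) = 195.18.
T_out = 10⁶/195.18 = 5123.6 K → 5120 K; t = 51.2.
G = 99.47·ln 51.2 − 161.1 = 99.47·3.9357 − 161.1 = 230.388.
Rounded: 230.

230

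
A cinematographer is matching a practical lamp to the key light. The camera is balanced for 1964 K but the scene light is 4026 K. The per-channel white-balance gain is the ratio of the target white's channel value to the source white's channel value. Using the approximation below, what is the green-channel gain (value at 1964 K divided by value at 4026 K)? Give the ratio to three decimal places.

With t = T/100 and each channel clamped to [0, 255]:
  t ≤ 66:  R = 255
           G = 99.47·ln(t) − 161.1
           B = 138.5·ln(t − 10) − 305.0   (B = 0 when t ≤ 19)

0.654

At 4026 K (t = 40.26):
  G = 99.47·ln 40.26 − 161.1 = 99.47·3.6954 − 161.1 = 206.477.
At 1964 K (t = 19.64):
  G = 99.47·ln 19.64 − 161.1 = 99.47·2.9776 − 161.1 = 135.079.
Gain = 135.079 / 206.477 = 0.6542 → 0.654.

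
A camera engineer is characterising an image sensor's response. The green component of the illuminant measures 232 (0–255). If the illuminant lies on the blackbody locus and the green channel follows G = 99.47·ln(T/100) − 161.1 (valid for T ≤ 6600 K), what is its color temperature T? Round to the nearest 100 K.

5200 K

ln t = (232 + 161.1) / 99.47 = 3.9519.
t = e^3.9519 = 52.036.
T = 100·t = 5204 K → 5200 K to the nearest 100 K.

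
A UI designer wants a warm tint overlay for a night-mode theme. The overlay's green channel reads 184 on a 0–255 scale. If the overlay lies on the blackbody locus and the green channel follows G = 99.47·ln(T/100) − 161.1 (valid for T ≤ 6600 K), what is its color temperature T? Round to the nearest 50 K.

3200 K

ln t = (184 + 161.1) / 99.47 = 3.4694.
t = e^3.4694 = 32.117.
T = 100·t = 3212 K → 3200 K to the nearest 50 K.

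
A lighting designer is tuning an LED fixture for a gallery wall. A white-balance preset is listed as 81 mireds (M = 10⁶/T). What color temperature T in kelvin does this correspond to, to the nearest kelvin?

12346 K

T = 10⁶ / 81 = 12345.68 K → 12346 K.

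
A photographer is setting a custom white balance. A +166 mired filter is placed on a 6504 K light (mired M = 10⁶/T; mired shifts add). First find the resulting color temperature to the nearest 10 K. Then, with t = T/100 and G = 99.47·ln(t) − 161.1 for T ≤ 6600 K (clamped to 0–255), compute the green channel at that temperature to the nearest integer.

181

M_in = 10⁶/6504 = 153.75; M_out = 153.75 + (+166) = 319.75.
T_out = 10⁶/319.75 = 3127.4 K → 3130 K; t = 31.3.
G = 99.47·ln 31.3 − 161.1 = 99.47·3.4436 − 161.1 = 181.437.
Rounded: 181.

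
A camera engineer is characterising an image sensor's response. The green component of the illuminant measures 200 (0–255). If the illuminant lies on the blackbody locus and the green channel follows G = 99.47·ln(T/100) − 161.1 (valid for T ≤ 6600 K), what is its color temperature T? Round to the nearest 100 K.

3800 K

ln t = (200 + 161.1) / 99.47 = 3.6302.
t = e^3.6302 = 37.722.
T = 100·t = 3772 K → 3800 K to the nearest 100 K.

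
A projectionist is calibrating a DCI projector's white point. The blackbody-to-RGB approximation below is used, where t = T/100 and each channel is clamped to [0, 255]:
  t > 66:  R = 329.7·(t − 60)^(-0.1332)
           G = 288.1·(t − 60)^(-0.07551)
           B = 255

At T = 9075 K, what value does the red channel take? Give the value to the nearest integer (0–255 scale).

209

t = 9075/100 = 90.75; the t > 66 branch applies.
R = 329.7·(90.75 − 60)^(-0.1332) = 329.7·30.75^(-0.1332) = 329.7·0.63361 = 208.900.
Rounded: 209.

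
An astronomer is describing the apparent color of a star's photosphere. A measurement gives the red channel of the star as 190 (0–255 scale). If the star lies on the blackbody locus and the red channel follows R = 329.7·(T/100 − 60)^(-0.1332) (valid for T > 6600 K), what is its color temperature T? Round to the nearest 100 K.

(t − 60)^(-0.1332) = 190/329.7 = 0.57628.
t − 60 = 0.57628^(1/-0.1332) = 0.57628^(-7.508) = 62.667, so t = 122.667.
T = 100·t = 12267 K → 12300 K to the nearest 100 K.

12300 K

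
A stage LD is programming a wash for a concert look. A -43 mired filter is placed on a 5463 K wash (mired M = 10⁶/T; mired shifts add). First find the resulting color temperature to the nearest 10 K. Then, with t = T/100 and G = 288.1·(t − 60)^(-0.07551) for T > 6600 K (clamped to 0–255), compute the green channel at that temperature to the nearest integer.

M_in = 10⁶/5463 = 183.05; M_out = 183.05 + (-43) = 140.05.
T_out = 10⁶/140.05 = 7140.3 K → 7140 K; t = 71.4.
G = 288.1·(71.4 − 60)^(-0.07551) = 288.1·11.4^(-0.07551) = 288.1·0.83213 = 239.738.
Rounded: 240.

240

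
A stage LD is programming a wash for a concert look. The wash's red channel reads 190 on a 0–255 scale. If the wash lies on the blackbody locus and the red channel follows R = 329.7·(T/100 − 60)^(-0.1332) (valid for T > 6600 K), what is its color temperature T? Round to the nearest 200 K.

(t − 60)^(-0.1332) = 190/329.7 = 0.57628.
t − 60 = 0.57628^(1/-0.1332) = 0.57628^(-7.508) = 62.667, so t = 122.667.
T = 100·t = 12267 K → 12200 K to the nearest 200 K.

12200 K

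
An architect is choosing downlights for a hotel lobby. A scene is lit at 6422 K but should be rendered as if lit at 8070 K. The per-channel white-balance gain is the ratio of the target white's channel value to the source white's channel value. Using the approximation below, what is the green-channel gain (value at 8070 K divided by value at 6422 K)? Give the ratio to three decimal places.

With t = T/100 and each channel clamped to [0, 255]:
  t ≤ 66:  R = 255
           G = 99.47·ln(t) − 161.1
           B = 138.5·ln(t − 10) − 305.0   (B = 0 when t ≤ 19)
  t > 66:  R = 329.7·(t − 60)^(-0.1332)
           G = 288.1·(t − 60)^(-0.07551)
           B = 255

At 6422 K (t = 64.22):
  G = 99.47·ln 64.22 − 161.1 = 99.47·4.1623 − 161.1 = 252.925.
At 8070 K (t = 80.7):
  G = 288.1·(80.7 − 60)^(-0.07551) = 288.1·20.7^(-0.07551) = 288.1·0.79548 = 229.179.
Gain = 229.179 / 252.925 = 0.9061 → 0.906.

0.906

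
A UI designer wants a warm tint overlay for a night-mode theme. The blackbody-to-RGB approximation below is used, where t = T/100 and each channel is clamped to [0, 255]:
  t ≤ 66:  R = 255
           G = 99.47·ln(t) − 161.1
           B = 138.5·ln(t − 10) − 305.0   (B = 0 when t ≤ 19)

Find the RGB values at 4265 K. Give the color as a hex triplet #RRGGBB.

t = 4265/100 = 42.65; the t ≤ 66 branch applies.
R = 255 by definition for t ≤ 66.
G = 99.47·ln 42.65 − 161.1 = 99.47·3.7530 − 161.1 = 212.214.
B = 138.5·ln(42.65 − 10) − 305.0 = 138.5·ln 32.65 − 305.0 = 138.5·3.4858 − 305.0 = 177.790.
Rounded: (255, 212, 178).
In hex: #FFD4B2.

#FFD4B2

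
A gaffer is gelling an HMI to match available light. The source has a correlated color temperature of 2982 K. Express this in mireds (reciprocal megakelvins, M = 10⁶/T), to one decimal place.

335.3 mireds

M = 10⁶ / 2982 = 335.345 → 335.3 mireds.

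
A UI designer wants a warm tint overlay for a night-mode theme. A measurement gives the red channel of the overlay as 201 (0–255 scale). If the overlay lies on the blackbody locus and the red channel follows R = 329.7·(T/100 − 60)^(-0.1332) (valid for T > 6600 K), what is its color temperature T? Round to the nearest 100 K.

10100 K

(t − 60)^(-0.1332) = 201/329.7 = 0.60965.
t − 60 = 0.60965^(1/-0.1332) = 0.60965^(-7.508) = 41.071, so t = 101.071.
T = 100·t = 10107 K → 10100 K to the nearest 100 K.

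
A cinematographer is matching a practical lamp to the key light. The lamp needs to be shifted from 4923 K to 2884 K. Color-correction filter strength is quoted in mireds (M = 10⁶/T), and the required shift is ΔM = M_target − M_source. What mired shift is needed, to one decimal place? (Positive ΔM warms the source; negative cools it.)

M_source = 10⁶/4923 = 203.128; M_target = 10⁶/2884 = 346.741.
ΔM = 346.741 − 203.128 = 143.612 → +143.6 mireds, a warming shift.

+143.6 mireds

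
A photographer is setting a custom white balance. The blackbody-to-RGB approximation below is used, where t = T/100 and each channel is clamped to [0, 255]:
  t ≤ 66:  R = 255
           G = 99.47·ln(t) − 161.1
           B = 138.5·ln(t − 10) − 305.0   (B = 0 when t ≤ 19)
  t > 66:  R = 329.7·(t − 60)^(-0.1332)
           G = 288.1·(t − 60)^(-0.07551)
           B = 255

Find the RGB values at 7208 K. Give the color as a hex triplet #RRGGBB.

t = 7208/100 = 72.08; the t > 66 branch applies.
R = 329.7·(72.08 − 60)^(-0.1332) = 329.7·12.08^(-0.1332) = 329.7·0.71758 = 236.585.
G = 288.1·(72.08 − 60)^(-0.07551) = 288.1·12.08^(-0.07551) = 288.1·0.82850 = 238.691.
B = 255 by definition for t > 66.
Rounded: (237, 239, 255).
In hex: #EDEFFF.

#EDEFFF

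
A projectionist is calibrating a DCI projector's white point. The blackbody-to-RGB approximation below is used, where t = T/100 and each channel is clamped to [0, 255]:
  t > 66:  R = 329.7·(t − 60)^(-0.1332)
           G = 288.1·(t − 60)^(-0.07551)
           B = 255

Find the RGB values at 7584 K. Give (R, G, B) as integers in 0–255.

t = 7584/100 = 75.84; the t > 66 branch applies.
R = 329.7·(75.84 − 60)^(-0.1332) = 329.7·15.84^(-0.1332) = 329.7·0.69214 = 228.198.
G = 288.1·(75.84 − 60)^(-0.07551) = 288.1·15.84^(-0.07551) = 288.1·0.81172 = 233.857.
B = 255 by definition for t > 66.
Rounded: (228, 234, 255).

(228, 234, 255)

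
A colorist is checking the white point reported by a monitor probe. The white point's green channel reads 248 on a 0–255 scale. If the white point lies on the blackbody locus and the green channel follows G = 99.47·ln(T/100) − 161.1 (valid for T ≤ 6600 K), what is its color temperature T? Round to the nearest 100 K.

6100 K

ln t = (248 + 161.1) / 99.47 = 4.1128.
t = e^4.1128 = 61.117.
T = 100·t = 6112 K → 6100 K to the nearest 100 K.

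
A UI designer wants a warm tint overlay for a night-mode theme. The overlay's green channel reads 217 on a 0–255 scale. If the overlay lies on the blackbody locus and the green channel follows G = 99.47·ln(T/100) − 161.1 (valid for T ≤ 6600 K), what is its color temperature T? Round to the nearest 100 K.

ln t = (217 + 161.1) / 99.47 = 3.8011.
t = e^3.8011 = 44.752.
T = 100·t = 4475 K → 4500 K to the nearest 100 K.

4500 K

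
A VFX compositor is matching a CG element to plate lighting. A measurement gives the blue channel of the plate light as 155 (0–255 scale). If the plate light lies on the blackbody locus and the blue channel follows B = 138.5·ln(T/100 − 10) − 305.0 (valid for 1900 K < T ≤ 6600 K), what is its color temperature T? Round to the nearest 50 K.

3750 K

ln(t − 10) = (155 + 305.0) / 138.5 = 3.3213.
t − 10 = e^3.3213 = 27.696, so t = 37.696.
T = 100·t = 3770 K → 3750 K to the nearest 50 K.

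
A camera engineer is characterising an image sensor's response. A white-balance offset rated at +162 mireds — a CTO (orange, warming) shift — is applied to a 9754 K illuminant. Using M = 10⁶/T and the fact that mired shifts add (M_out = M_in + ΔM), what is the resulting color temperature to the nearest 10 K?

M_in = 10⁶/9754 = 102.52 mireds.
M_out = 102.52 + (+162) = 264.52 mireds.
T_out = 10⁶/264.52 = 3780.4 K → 3780 K.

3780 K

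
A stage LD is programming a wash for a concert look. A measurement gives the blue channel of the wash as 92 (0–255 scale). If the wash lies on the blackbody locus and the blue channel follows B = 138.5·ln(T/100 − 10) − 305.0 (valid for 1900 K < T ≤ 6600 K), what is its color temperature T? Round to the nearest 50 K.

2750 K

ln(t − 10) = (92 + 305.0) / 138.5 = 2.8664.
t − 10 = e^2.8664 = 17.574, so t = 27.574.
T = 100·t = 2757 K → 2750 K to the nearest 50 K.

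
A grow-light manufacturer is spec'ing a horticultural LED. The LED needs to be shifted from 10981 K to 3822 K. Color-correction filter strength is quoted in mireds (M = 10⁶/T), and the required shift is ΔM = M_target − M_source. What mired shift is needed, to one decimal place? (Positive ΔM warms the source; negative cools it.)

+170.6 mireds

M_source = 10⁶/10981 = 91.066; M_target = 10⁶/3822 = 261.643.
ΔM = 261.643 − 91.066 = 170.577 → +170.6 mireds, a warming shift.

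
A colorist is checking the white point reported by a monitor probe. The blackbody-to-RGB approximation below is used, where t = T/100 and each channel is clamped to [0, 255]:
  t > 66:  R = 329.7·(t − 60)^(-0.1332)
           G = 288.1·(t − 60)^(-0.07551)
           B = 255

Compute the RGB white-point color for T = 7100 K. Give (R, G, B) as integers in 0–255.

(240, 240, 255)

t = 7100/100 = 71; the t > 66 branch applies.
R = 329.7·(71 − 60)^(-0.1332) = 329.7·11^(-0.1332) = 329.7·0.72659 = 239.555.
G = 288.1·(71 − 60)^(-0.07551) = 288.1·11^(-0.07551) = 288.1·0.83438 = 240.385.
B = 255 by definition for t > 66.
Rounded: (240, 240, 255).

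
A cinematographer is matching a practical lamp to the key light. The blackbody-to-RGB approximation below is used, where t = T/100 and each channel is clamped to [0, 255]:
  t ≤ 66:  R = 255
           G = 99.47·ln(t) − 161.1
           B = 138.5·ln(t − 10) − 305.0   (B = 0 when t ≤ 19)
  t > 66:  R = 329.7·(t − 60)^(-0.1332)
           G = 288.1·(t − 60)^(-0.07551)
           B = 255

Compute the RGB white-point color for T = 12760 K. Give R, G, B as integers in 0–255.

R=188, G=210, B=255

t = 12760/100 = 127.6; the t > 66 branch applies.
R = 329.7·(127.6 − 60)^(-0.1332) = 329.7·67.6^(-0.1332) = 329.7·0.57049 = 188.092.
G = 288.1·(127.6 − 60)^(-0.07551) = 288.1·67.6^(-0.07551) = 288.1·0.72748 = 209.587.
B = 255 by definition for t > 66.
Rounded: (188, 210, 255).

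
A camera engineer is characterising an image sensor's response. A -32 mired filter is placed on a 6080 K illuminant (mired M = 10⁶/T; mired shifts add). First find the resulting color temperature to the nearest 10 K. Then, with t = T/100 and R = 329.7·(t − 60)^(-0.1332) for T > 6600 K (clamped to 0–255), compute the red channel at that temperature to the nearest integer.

229

M_in = 10⁶/6080 = 164.47; M_out = 164.47 + (-32) = 132.47.
T_out = 10⁶/132.47 = 7548.7 K → 7550 K; t = 75.5.
R = 329.7·(75.5 − 60)^(-0.1332) = 329.7·15.5^(-0.1332) = 329.7·0.69414 = 228.858.
Rounded: 229.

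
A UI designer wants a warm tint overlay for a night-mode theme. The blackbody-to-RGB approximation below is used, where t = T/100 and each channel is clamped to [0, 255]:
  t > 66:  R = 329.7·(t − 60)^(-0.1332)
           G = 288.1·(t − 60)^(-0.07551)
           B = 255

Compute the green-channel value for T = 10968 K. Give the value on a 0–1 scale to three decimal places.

t = 10968/100 = 109.68; the t > 66 branch applies.
G = 288.1·(109.68 − 60)^(-0.07551) = 288.1·49.68^(-0.07551) = 288.1·0.74460 = 214.518.
On a 0–1 scale: 214.518/255 = 0.8412 → 0.841.

0.841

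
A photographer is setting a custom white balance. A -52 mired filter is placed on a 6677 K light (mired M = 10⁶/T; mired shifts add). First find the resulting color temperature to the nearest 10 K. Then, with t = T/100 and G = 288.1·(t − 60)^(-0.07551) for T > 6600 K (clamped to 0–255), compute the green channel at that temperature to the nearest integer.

217

M_in = 10⁶/6677 = 149.77; M_out = 149.77 + (-52) = 97.77.
T_out = 10⁶/97.77 = 10228.3 K → 10230 K; t = 102.3.
G = 288.1·(102.3 − 60)^(-0.07551) = 288.1·42.3^(-0.07551) = 288.1·0.75369 = 217.139.
Rounded: 217.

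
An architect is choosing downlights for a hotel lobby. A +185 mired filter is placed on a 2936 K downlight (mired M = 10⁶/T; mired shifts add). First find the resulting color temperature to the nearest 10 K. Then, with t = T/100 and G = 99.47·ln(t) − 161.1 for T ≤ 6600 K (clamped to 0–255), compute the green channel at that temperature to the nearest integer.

M_in = 10⁶/2936 = 340.60; M_out = 340.60 + (+185) = 525.60.
T_out = 10⁶/525.60 = 1902.6 K → 1900 K; t = 19.
G = 99.47·ln 19 − 161.1 = 99.47·2.9444 − 161.1 = 131.783.
Rounded: 132.

132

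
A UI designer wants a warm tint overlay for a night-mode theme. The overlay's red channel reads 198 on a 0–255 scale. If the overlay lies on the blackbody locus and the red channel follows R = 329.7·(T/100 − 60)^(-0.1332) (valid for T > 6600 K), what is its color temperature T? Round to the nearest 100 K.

10600 K

(t − 60)^(-0.1332) = 198/329.7 = 0.60055.
t − 60 = 0.60055^(1/-0.1332) = 0.60055^(-7.508) = 45.980, so t = 105.980.
T = 100·t = 10598 K → 10600 K to the nearest 100 K.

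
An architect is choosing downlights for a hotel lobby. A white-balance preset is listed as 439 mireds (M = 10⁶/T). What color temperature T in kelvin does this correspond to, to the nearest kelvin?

T = 10⁶ / 439 = 2277.90 K → 2278 K.

2278 K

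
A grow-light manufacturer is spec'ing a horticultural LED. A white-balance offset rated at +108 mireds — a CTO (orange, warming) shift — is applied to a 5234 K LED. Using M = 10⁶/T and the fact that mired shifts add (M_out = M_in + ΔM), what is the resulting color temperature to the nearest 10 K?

M_in = 10⁶/5234 = 191.06 mireds.
M_out = 191.06 + (+108) = 299.06 mireds.
T_out = 10⁶/299.06 = 3343.8 K → 3340 K.

3340 K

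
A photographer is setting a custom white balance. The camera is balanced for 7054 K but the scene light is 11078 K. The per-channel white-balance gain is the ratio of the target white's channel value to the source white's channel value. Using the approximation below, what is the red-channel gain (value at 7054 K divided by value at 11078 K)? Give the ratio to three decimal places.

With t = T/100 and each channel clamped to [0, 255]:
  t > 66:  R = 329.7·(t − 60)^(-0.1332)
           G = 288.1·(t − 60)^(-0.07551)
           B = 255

1.233

At 11078 K (t = 110.78):
  R = 329.7·(110.78 − 60)^(-0.1332) = 329.7·50.78^(-0.1332) = 329.7·0.59265 = 195.398.
At 7054 K (t = 70.54):
  R = 329.7·(70.54 − 60)^(-0.1332) = 329.7·10.54^(-0.1332) = 329.7·0.73073 = 240.922.
Gain = 240.922 / 195.398 = 1.2330 → 1.233.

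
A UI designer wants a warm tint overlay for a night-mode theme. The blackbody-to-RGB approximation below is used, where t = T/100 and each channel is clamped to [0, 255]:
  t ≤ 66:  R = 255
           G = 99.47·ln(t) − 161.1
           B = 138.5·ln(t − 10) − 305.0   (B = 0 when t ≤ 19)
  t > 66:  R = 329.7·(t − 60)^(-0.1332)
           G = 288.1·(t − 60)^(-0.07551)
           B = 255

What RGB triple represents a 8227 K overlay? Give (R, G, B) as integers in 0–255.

t = 8227/100 = 82.27; the t > 66 branch applies.
R = 329.7·(82.27 − 60)^(-0.1332) = 329.7·22.27^(-0.1332) = 329.7·0.66143 = 218.073.
G = 288.1·(82.27 − 60)^(-0.07551) = 288.1·22.27^(-0.07551) = 288.1·0.79110 = 227.917.
B = 255 by definition for t > 66.
Rounded: (218, 228, 255).

(218, 228, 255)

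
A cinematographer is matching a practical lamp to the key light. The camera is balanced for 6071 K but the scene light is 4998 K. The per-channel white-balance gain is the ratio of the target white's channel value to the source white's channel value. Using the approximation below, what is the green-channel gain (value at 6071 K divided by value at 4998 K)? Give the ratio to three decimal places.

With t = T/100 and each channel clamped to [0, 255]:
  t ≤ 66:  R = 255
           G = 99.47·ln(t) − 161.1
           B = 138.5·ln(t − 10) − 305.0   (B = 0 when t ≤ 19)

At 4998 K (t = 49.98):
  G = 99.47·ln 49.98 − 161.1 = 99.47·3.9116 − 161.1 = 227.989.
At 6071 K (t = 60.71):
  G = 99.47·ln 60.71 − 161.1 = 99.47·4.1061 − 161.1 = 247.335.
Gain = 247.335 / 227.989 = 1.0849 → 1.085.

1.085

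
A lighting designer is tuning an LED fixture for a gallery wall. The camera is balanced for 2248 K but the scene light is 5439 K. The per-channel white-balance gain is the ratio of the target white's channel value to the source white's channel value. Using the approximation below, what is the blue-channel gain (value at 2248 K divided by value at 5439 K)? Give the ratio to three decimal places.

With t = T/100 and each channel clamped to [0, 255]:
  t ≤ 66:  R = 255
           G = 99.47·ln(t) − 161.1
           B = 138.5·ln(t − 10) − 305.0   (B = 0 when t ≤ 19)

0.202

At 5439 K (t = 54.39):
  B = 138.5·ln(54.39 − 10) − 305.0 = 138.5·ln 44.39 − 305.0 = 138.5·3.7930 − 305.0 = 220.332.
At 2248 K (t = 22.48):
  B = 138.5·ln(22.48 − 10) − 305.0 = 138.5·ln 12.48 − 305.0 = 138.5·2.5241 − 305.0 = 44.592.
Gain = 44.592 / 220.332 = 0.2024 → 0.202.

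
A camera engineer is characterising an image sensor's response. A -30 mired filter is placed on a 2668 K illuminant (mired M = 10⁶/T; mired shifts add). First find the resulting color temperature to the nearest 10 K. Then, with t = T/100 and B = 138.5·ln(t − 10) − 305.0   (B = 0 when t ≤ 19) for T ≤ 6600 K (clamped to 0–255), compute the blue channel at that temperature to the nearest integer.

103

M_in = 10⁶/2668 = 374.81; M_out = 374.81 + (-30) = 344.81.
T_out = 10⁶/344.81 = 2900.1 K → 2900 K; t = 29.
B = 138.5·ln(29 − 10) − 305.0 = 138.5·ln 19 − 305.0 = 138.5·2.9444 − 305.0 = 102.805.
Rounded: 103.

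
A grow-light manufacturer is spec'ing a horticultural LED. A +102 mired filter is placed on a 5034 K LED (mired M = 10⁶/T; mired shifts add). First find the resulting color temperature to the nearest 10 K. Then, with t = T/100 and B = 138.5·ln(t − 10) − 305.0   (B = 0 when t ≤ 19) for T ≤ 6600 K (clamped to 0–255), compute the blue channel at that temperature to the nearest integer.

131

M_in = 10⁶/5034 = 198.65; M_out = 198.65 + (+102) = 300.65.
T_out = 10⁶/300.65 = 3326.1 K → 3330 K; t = 33.3.
B = 138.5·ln(33.3 − 10) − 305.0 = 138.5·ln 23.3 − 305.0 = 138.5·3.1485 − 305.0 = 131.061.
Rounded: 131.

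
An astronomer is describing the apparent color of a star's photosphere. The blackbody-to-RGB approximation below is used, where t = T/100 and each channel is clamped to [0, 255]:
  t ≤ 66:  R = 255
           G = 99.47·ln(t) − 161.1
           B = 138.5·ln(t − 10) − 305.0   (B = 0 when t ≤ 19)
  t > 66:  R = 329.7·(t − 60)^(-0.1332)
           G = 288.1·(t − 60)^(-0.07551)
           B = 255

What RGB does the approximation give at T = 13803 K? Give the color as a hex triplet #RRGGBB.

t = 13803/100 = 138.03; the t > 66 branch applies.
R = 329.7·(138.03 − 60)^(-0.1332) = 329.7·78.03^(-0.1332) = 329.7·0.55969 = 184.531.
G = 288.1·(138.03 − 60)^(-0.07551) = 288.1·78.03^(-0.07551) = 288.1·0.71964 = 207.328.
B = 255 by definition for t > 66.
Rounded: (185, 207, 255).
In hex: #B9CFFF.

#B9CFFF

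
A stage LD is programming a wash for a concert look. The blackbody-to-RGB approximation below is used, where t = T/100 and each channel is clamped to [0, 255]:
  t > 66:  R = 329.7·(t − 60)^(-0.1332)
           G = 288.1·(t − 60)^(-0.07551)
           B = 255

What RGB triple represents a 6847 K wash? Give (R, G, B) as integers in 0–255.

(248, 245, 255)

t = 6847/100 = 68.47; the t > 66 branch applies.
R = 329.7·(68.47 − 60)^(-0.1332) = 329.7·8.47^(-0.1332) = 329.7·0.75233 = 248.042.
G = 288.1·(68.47 − 60)^(-0.07551) = 288.1·8.47^(-0.07551) = 288.1·0.85101 = 245.176.
B = 255 by definition for t > 66.
Rounded: (248, 245, 255).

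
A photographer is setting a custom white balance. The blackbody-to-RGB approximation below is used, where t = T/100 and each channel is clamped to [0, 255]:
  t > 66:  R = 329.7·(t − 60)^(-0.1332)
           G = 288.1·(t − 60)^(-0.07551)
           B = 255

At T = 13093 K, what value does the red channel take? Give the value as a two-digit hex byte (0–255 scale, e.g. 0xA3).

t = 13093/100 = 130.93; the t > 66 branch applies.
R = 329.7·(130.93 − 60)^(-0.1332) = 329.7·70.93^(-0.1332) = 329.7·0.56685 = 186.891.
Rounded: 187; in hex, 0xBB.

0xBB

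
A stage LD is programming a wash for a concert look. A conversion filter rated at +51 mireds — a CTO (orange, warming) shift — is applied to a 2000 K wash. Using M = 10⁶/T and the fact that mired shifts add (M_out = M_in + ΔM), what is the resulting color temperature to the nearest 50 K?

M_in = 10⁶/2000 = 500.00 mireds.
M_out = 500.00 + (+51) = 551.00 mireds.
T_out = 10⁶/551.00 = 1814.9 K → 1800 K.

1800 K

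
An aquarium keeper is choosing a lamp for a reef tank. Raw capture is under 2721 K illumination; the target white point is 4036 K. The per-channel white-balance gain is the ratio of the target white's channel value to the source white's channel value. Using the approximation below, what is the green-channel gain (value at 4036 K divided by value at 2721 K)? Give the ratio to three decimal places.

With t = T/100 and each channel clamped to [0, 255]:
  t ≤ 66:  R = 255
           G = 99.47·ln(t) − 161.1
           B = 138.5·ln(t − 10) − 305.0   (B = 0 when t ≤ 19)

1.234

At 2721 K (t = 27.21):
  G = 99.47·ln 27.21 − 161.1 = 99.47·3.3036 − 161.1 = 167.508.
At 4036 K (t = 40.36):
  G = 99.47·ln 40.36 − 161.1 = 99.47·3.6978 − 161.1 = 206.724.
Gain = 206.724 / 167.508 = 1.2341 → 1.234.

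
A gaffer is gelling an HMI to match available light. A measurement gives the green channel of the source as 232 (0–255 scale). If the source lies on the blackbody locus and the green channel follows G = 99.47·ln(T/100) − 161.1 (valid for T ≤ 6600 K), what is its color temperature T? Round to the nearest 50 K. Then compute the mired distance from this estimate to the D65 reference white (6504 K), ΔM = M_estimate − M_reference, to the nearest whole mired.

ln t = (232 + 161.1) / 99.47 = 3.9519.
t = e^3.9519 = 52.036.
T = 100·t = 5204 K → 5200 K to the nearest 50 K.
M_estimate = 10⁶/5200 = 192.31; M_reference = 10⁶/6504 = 153.75.
ΔM = 192.31 − 153.75 = 38.56 → +39 mireds.

+39 mireds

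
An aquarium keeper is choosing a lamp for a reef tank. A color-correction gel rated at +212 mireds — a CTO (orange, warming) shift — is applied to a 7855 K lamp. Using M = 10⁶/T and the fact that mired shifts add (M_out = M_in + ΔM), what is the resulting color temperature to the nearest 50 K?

2950 K

M_in = 10⁶/7855 = 127.31 mireds.
M_out = 127.31 + (+212) = 339.31 mireds.
T_out = 10⁶/339.31 = 2947.2 K → 2950 K.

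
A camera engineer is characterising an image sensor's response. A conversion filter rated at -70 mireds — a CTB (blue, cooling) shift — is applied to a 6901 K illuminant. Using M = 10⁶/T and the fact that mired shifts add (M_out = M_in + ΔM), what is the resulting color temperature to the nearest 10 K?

M_in = 10⁶/6901 = 144.91 mireds.
M_out = 144.91 + (-70) = 74.91 mireds.
T_out = 10⁶/74.91 = 13350.0 K → 13350 K.

13350 K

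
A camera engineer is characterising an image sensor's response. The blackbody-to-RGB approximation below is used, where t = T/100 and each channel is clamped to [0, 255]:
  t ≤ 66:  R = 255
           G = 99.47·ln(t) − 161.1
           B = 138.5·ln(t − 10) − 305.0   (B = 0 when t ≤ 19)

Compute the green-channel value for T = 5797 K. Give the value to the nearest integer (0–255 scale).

243

t = 5797/100 = 57.97; the t ≤ 66 branch applies.
G = 99.47·ln 57.97 − 161.1 = 99.47·4.0599 − 161.1 = 242.741.
Rounded: 243.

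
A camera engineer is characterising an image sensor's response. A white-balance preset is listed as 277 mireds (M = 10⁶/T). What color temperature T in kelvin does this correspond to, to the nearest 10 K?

3610 K

T = 10⁶ / 277 = 3610.11 K → 3610 K.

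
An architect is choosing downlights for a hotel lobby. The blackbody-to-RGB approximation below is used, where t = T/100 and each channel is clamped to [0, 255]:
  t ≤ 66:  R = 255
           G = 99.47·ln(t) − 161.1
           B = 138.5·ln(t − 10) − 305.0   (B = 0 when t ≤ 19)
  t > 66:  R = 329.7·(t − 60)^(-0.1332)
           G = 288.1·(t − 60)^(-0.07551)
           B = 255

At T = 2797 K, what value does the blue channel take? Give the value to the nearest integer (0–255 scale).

95

t = 2797/100 = 27.97; the t ≤ 66 branch applies.
B = 138.5·ln(27.97 − 10) − 305.0 = 138.5·ln 17.97 − 305.0 = 138.5·2.8887 − 305.0 = 95.085.
Rounded: 95.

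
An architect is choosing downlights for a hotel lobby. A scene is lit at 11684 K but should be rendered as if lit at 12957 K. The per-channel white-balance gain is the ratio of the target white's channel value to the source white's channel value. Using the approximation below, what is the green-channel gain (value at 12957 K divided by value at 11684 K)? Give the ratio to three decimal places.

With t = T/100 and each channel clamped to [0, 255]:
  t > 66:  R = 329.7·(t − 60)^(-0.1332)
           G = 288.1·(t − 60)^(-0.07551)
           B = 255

At 11684 K (t = 116.84):
  G = 288.1·(116.84 − 60)^(-0.07551) = 288.1·56.84^(-0.07551) = 288.1·0.73707 = 212.349.
At 12957 K (t = 129.57):
  G = 288.1·(129.57 − 60)^(-0.07551) = 288.1·69.57^(-0.07551) = 288.1·0.72590 = 209.133.
Gain = 209.133 / 212.349 = 0.9849 → 0.985.

0.985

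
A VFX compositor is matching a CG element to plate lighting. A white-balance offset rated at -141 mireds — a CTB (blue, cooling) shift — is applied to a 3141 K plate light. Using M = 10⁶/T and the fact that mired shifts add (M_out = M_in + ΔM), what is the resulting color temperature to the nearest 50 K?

5650 K

M_in = 10⁶/3141 = 318.37 mireds.
M_out = 318.37 + (-141) = 177.37 mireds.
T_out = 10⁶/177.37 = 5637.9 K → 5650 K.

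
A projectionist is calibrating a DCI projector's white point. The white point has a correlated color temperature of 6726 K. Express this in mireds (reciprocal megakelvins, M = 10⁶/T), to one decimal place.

M = 10⁶ / 6726 = 148.677 → 148.7 mireds.

148.7 mireds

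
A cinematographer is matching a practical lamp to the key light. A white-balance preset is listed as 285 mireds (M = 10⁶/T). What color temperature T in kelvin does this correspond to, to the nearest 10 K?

T = 10⁶ / 285 = 3508.77 K → 3510 K.

3510 K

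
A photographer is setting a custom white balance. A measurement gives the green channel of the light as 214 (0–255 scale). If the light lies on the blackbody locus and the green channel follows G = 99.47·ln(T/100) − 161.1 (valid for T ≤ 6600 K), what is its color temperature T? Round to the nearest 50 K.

4350 K

ln t = (214 + 161.1) / 99.47 = 3.7710.
t = e^3.7710 = 43.423.
T = 100·t = 4342 K → 4350 K to the nearest 50 K.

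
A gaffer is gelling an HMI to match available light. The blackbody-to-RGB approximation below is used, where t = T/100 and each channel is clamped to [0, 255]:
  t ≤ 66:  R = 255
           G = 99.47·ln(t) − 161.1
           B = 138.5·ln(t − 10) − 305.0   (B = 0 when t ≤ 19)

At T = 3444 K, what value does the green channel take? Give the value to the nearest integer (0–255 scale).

t = 3444/100 = 34.44; the t ≤ 66 branch applies.
G = 99.47·ln 34.44 − 161.1 = 99.47·3.5392 − 161.1 = 190.946.
Rounded: 191.

191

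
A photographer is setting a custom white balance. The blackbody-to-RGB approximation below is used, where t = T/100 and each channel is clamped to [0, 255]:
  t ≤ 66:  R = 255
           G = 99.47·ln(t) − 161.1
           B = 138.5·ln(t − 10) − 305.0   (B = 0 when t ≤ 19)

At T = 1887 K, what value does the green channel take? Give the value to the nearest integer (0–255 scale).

131

t = 1887/100 = 18.87; the t ≤ 66 branch applies.
G = 99.47·ln 18.87 − 161.1 = 99.47·2.9376 − 161.1 = 131.100.
Rounded: 131.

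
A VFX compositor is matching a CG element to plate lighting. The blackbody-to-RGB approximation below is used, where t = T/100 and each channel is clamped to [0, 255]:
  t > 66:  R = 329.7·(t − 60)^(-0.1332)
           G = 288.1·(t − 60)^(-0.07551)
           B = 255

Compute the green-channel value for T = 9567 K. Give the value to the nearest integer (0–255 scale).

220

t = 9567/100 = 95.67; the t > 66 branch applies.
G = 288.1·(95.67 − 60)^(-0.07551) = 288.1·35.67^(-0.07551) = 288.1·0.76346 = 219.952.
Rounded: 220.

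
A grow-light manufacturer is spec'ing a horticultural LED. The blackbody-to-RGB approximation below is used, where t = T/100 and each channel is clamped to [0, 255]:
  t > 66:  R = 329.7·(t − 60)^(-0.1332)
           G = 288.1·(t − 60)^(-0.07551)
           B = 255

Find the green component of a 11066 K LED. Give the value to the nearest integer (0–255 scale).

214

t = 11066/100 = 110.66; the t > 66 branch applies.
G = 288.1·(110.66 − 60)^(-0.07551) = 288.1·50.66^(-0.07551) = 288.1·0.74350 = 214.202.
Rounded: 214.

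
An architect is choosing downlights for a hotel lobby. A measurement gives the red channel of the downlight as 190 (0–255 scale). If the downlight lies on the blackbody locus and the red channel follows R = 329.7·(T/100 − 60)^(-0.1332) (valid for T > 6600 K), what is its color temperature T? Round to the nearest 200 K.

12200 K

(t − 60)^(-0.1332) = 190/329.7 = 0.57628.
t − 60 = 0.57628^(1/-0.1332) = 0.57628^(-7.508) = 62.667, so t = 122.667.
T = 100·t = 12267 K → 12200 K to the nearest 200 K.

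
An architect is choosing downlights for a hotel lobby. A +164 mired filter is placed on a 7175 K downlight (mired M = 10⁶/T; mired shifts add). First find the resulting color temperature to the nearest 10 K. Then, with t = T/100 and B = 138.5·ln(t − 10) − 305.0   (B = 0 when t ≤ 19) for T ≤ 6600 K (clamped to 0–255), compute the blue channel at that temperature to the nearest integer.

M_in = 10⁶/7175 = 139.37; M_out = 139.37 + (+164) = 303.37.
T_out = 10⁶/303.37 = 3296.3 K → 3300 K; t = 33.
B = 138.5·ln(33 − 10) − 305.0 = 138.5·ln 23 − 305.0 = 138.5·3.1355 − 305.0 = 129.266.
Rounded: 129.

129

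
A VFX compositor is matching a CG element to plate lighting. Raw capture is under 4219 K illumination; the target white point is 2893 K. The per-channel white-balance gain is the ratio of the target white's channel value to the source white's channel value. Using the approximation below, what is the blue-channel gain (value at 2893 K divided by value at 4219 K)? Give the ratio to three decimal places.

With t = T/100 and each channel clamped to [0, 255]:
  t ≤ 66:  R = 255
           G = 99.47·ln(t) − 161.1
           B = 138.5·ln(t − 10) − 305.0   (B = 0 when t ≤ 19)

0.582

At 4219 K (t = 42.19):
  B = 138.5·ln(42.19 − 10) − 305.0 = 138.5·ln 32.19 − 305.0 = 138.5·3.4717 − 305.0 = 175.824.
At 2893 K (t = 28.93):
  B = 138.5·ln(28.93 − 10) − 305.0 = 138.5·ln 18.93 − 305.0 = 138.5·2.9407 − 305.0 = 102.294.
Gain = 102.294 / 175.824 = 0.5818 → 0.582.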